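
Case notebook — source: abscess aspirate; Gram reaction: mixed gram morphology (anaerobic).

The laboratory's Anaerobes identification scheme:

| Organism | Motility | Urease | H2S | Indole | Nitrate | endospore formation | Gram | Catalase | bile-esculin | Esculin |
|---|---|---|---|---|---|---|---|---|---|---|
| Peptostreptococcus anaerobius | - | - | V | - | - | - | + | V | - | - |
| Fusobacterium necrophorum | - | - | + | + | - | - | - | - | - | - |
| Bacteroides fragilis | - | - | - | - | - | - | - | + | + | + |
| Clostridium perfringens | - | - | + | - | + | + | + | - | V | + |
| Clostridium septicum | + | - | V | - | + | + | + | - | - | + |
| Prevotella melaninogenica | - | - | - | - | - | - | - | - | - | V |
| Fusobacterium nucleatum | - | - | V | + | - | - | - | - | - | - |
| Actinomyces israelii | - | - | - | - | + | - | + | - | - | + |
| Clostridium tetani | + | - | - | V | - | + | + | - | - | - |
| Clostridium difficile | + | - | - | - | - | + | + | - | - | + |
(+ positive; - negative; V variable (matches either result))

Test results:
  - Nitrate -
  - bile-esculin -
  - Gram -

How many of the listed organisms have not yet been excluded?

Gram -: excludes 6 organisms — 4 left.
Nitrate -: all 4 remaining candidates are consistent.
bile-esculin -: excludes Bacteroides fragilis — 3 left.
Still consistent: Fusobacterium necrophorum, Fusobacterium nucleatum, Prevotella melaninogenica.

3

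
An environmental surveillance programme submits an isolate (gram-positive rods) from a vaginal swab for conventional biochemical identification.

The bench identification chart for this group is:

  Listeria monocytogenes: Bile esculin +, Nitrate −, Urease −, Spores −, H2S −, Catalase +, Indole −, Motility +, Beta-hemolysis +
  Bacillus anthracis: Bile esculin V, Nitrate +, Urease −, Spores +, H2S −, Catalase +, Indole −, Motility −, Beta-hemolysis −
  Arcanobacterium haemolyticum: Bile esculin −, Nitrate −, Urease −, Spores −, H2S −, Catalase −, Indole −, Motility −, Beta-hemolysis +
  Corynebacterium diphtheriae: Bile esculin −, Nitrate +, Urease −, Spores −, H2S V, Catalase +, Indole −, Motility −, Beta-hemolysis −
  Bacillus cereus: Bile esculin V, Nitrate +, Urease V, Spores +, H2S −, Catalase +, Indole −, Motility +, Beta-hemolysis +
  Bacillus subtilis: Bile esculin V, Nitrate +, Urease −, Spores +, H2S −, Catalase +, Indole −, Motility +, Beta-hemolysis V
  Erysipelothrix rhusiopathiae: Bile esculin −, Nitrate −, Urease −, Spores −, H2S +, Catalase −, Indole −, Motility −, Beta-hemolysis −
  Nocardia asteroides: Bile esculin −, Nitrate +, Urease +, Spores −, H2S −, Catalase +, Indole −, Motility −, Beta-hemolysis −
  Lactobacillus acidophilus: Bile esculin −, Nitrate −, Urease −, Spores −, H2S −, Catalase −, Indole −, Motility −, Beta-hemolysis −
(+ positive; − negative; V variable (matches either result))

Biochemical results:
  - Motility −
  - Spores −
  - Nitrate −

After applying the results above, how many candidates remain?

Motility −: excludes Listeria monocytogenes, Bacillus cereus, Bacillus subtilis — 6 left.
Spores −: excludes Bacillus anthracis — 5 left.
Nitrate −: excludes Corynebacterium diphtheriae, Nocardia asteroides — 3 left.
Still consistent: Arcanobacterium haemolyticum, Erysipelothrix rhusiopathiae, Lactobacillus acidophilus.

3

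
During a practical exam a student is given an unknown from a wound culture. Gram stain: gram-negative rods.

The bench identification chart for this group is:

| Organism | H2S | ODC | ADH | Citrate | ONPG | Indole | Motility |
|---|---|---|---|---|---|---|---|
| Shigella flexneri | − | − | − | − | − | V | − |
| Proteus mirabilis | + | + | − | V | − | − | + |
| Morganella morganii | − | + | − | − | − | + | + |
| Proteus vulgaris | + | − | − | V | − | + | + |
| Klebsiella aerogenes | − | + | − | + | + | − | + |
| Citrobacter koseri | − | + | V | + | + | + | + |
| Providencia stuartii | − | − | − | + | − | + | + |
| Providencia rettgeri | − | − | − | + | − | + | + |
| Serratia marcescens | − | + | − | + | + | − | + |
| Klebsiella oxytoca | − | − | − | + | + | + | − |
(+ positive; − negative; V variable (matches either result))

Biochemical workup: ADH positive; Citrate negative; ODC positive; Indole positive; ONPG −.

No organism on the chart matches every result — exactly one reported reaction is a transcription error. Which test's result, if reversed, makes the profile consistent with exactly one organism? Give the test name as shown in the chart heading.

ADH

As reported, no row in the chart matches all 5 reactions.
Reversing Citrate → still no organism matches.
Reversing Indole → still no organism matches.
Reversing ONPG → still no organism matches.
Reversing ADH (to −) → unique match: Morganella morganii.
Reversing ODC → still no organism matches.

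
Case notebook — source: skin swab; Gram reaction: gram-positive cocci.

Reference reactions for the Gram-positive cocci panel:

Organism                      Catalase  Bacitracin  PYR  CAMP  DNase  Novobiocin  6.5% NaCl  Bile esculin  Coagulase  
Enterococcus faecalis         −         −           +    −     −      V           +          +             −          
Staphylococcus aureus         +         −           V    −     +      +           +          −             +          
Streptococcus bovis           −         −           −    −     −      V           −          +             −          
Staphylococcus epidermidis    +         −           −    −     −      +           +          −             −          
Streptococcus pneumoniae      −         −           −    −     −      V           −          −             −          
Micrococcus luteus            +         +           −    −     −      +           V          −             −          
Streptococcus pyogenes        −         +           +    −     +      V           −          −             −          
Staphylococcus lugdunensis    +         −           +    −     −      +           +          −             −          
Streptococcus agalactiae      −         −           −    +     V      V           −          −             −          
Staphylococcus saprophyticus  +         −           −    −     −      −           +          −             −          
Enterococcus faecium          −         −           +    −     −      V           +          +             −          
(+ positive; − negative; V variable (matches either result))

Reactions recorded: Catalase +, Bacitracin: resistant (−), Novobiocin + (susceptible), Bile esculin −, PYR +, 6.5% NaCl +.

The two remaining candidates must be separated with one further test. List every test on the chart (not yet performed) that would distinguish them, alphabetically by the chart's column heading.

Coagulase, DNase

6.5% NaCl +: excludes Streptococcus bovis, Streptococcus pneumoniae, Streptococcus pyogenes, Streptococcus agalactiae — 7 left.
Bacitracin −: excludes Micrococcus luteus — 6 left.
Novobiocin +: excludes Staphylococcus saprophyticus — 5 left.
Catalase +: excludes Enterococcus faecalis, Enterococcus faecium — 3 left.
Bile esculin −: all 3 remaining candidates are consistent.
PYR +: excludes Staphylococcus epidermidis — 2 left.
Two candidates remain: Staphylococcus aureus and Staphylococcus lugdunensis.
  CAMP: − vs − — same for both, does not separate.
  DNase: Staphylococcus aureus +, Staphylococcus lugdunensis − — discriminates.
  Coagulase: Staphylococcus aureus +, Staphylococcus lugdunensis − — discriminates.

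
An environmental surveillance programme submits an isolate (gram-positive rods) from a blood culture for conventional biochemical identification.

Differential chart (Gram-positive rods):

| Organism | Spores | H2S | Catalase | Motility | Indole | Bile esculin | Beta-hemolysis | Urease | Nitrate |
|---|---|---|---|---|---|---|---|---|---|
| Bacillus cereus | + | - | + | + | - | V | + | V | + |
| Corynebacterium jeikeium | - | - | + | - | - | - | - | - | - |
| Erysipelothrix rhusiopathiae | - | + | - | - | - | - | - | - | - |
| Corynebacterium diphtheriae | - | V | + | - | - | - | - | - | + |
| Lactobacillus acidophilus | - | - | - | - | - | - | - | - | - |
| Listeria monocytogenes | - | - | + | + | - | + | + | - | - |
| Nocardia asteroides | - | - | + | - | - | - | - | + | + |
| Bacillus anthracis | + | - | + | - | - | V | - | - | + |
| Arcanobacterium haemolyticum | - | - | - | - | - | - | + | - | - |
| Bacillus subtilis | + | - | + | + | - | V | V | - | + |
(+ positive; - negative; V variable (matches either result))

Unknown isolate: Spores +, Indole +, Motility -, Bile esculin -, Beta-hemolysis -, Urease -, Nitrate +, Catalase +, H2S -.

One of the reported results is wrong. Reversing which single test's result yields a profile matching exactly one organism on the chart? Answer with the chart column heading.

Indole

As reported, no row in the chart matches all 9 reactions.
Reversing Spores → still no organism matches.
Reversing Bile esculin → still no organism matches.
Reversing Indole (to -) → unique match: Bacillus anthracis.
Reversing Urease → still no organism matches.
Reversing Motility → still no organism matches.
Reversing Catalase → still no organism matches.
Reversing H2S → still no organism matches.
Reversing Beta-hemolysis → still no organism matches.
Reversing Nitrate → still no organism matches.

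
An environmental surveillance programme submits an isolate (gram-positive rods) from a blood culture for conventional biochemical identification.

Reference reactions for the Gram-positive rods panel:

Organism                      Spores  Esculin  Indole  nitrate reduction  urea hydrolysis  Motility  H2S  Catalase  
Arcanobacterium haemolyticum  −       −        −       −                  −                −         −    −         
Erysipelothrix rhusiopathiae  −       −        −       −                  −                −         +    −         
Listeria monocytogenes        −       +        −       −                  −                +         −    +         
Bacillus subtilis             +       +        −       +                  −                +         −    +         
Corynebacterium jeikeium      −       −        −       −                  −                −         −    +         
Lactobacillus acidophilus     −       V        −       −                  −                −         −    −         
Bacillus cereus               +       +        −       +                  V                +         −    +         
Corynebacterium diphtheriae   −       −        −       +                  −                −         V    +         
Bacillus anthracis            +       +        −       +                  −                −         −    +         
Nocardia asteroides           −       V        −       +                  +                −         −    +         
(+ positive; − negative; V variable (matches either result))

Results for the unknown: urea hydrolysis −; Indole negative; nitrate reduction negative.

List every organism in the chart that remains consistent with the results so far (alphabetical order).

urea hydrolysis −: excludes Nocardia asteroides — 9 left.
Indole −: all 9 remaining candidates are consistent.
nitrate reduction −: excludes Bacillus subtilis, Bacillus cereus, Corynebacterium diphtheriae, Bacillus anthracis — 5 left.

Arcanobacterium haemolyticum, Corynebacterium jeikeium, Erysipelothrix rhusiopathiae, Lactobacillus acidophilus, Listeria monocytogenes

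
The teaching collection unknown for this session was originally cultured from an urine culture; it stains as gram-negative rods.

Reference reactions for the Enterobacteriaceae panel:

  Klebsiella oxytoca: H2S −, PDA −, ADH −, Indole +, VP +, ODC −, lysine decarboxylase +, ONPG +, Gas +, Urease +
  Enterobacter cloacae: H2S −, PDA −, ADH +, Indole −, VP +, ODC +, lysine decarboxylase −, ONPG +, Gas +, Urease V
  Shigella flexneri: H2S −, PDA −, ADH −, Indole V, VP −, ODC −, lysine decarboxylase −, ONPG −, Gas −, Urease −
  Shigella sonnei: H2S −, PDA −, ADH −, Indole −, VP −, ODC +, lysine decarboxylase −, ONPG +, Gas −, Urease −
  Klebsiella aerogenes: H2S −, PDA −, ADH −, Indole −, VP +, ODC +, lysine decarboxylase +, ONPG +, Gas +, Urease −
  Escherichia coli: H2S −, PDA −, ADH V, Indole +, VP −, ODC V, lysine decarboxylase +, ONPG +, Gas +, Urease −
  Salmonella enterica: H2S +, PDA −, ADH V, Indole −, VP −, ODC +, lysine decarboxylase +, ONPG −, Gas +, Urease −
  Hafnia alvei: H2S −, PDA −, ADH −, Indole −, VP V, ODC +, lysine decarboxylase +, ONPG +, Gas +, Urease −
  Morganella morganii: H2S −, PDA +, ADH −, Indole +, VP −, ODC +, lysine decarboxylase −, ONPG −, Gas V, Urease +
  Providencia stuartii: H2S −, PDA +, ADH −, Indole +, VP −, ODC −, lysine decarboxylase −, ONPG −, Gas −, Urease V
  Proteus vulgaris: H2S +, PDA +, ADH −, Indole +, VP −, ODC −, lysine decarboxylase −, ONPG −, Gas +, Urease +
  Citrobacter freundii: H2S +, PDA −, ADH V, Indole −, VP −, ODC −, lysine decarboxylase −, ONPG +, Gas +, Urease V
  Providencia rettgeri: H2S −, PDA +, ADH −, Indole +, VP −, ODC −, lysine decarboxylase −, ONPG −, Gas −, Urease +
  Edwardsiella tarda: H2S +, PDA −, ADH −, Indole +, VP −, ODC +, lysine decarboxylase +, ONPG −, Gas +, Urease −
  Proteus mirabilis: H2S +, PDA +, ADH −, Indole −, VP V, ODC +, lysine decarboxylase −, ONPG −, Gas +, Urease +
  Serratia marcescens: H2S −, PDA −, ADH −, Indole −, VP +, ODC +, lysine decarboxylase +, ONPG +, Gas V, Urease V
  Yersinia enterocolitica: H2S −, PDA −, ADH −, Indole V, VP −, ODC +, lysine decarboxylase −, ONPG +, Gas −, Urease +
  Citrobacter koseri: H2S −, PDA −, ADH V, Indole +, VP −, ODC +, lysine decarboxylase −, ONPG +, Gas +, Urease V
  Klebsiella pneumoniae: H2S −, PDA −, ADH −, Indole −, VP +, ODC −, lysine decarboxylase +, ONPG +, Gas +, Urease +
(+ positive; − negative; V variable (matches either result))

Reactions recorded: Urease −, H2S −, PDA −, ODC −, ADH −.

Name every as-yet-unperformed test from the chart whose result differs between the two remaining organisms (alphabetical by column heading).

H2S −: excludes 5 organisms — 14 left.
PDA −: excludes Morganella morganii, Providencia stuartii, Providencia rettgeri — 11 left.
ADH −: excludes Enterobacter cloacae — 10 left.
Urease −: excludes Klebsiella oxytoca, Yersinia enterocolitica, Klebsiella pneumoniae — 7 left.
ODC −: excludes 5 organisms — 2 left.
Two candidates remain: Escherichia coli and Shigella flexneri.
  Indole: + vs V — variable for at least one, does not separate.
  VP: − vs − — same for both, does not separate.
  lysine decarboxylase: Escherichia coli +, Shigella flexneri − — discriminates.
  ONPG: Escherichia coli +, Shigella flexneri − — discriminates.
  Gas: Escherichia coli +, Shigella flexneri − — discriminates.

Gas, lysine decarboxylase, ONPG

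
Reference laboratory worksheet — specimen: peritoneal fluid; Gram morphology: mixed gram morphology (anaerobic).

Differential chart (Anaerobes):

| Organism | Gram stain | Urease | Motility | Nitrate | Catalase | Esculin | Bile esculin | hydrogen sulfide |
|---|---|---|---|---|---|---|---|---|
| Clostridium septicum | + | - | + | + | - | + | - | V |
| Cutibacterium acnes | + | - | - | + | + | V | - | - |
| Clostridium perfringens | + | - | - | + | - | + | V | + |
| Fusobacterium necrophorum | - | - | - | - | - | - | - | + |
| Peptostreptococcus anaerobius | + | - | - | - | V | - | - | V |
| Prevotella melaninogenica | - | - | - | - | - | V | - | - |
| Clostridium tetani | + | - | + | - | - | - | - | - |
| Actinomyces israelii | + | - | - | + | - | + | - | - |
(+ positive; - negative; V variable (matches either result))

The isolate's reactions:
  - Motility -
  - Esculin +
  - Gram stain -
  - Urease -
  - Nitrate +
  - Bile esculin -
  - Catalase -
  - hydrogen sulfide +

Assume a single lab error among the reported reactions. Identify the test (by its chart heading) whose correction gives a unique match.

Gram stain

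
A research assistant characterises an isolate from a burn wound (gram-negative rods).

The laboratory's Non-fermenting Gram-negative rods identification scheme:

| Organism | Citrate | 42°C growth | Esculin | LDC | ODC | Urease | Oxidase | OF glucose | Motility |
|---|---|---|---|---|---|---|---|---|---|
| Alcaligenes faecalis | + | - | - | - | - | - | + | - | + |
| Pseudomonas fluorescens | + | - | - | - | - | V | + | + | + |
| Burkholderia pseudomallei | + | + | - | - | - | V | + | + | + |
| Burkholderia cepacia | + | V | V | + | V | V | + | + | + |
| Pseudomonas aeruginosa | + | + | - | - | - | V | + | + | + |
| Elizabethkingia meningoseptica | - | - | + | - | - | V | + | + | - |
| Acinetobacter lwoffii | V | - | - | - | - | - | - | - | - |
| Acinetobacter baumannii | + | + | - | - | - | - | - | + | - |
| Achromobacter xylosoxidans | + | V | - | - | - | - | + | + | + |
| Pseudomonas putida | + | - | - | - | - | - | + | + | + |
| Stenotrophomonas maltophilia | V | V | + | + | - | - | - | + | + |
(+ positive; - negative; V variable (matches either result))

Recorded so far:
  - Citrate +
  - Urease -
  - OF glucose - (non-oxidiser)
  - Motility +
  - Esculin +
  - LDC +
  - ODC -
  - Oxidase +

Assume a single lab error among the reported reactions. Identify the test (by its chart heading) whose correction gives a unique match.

As reported, no row in the chart matches all 8 reactions.
Reversing ODC → still no organism matches.
Reversing Urease → still no organism matches.
Reversing Citrate → still no organism matches.
Reversing Esculin → still no organism matches.
Reversing OF glucose (to +) → unique match: Burkholderia cepacia.
Reversing Oxidase → still no organism matches.
Reversing LDC → still no organism matches.
Reversing Motility → still no organism matches.

OF glucose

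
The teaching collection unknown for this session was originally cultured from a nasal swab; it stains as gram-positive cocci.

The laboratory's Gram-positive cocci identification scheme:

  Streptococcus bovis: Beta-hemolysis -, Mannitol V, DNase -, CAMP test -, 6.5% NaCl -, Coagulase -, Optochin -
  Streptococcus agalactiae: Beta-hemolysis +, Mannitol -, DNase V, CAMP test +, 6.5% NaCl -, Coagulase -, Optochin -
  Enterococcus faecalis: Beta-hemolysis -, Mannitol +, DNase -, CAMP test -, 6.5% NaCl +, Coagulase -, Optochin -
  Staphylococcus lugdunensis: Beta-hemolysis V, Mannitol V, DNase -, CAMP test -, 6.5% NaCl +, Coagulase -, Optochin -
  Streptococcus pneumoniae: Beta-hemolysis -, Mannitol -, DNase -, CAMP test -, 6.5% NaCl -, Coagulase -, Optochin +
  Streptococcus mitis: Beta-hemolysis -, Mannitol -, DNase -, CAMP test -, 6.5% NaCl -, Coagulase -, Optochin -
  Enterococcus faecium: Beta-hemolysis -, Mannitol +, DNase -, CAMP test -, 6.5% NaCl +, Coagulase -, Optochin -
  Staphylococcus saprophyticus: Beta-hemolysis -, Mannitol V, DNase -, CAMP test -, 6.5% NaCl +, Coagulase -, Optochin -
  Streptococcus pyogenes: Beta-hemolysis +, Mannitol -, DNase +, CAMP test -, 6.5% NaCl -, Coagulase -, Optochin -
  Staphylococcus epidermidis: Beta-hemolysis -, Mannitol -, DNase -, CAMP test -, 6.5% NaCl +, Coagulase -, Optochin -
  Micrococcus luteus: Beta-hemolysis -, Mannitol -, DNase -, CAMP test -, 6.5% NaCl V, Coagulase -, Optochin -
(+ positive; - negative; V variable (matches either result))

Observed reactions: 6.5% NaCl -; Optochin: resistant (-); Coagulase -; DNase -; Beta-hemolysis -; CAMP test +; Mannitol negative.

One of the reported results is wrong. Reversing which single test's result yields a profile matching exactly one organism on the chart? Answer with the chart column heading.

Beta-hemolysis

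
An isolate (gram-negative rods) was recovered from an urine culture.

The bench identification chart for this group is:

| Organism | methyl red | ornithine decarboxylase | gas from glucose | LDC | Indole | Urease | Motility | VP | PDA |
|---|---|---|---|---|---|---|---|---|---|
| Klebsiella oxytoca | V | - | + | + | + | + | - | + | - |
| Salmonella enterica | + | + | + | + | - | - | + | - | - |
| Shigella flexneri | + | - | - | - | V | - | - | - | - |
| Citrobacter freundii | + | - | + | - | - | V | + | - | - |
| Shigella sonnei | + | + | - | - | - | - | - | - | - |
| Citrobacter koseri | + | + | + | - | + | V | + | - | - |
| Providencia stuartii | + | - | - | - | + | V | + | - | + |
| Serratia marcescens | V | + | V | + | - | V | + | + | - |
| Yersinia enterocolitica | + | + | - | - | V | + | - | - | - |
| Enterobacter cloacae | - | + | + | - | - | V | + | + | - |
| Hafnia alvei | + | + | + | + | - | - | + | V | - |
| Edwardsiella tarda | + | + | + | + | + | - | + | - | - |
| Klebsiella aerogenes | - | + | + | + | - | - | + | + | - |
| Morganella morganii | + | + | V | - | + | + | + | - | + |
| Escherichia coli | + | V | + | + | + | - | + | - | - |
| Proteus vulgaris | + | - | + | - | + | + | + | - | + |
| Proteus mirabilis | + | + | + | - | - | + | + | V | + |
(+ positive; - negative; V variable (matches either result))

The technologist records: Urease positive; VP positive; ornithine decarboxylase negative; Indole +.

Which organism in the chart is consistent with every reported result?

Klebsiella oxytoca

Urease +: excludes 7 organisms — 10 left.
VP +: excludes 6 organisms — 4 left.
Indole +: excludes Serratia marcescens, Enterobacter cloacae, Proteus mirabilis — 1 left.
ornithine decarboxylase -: the one remaining candidate is consistent.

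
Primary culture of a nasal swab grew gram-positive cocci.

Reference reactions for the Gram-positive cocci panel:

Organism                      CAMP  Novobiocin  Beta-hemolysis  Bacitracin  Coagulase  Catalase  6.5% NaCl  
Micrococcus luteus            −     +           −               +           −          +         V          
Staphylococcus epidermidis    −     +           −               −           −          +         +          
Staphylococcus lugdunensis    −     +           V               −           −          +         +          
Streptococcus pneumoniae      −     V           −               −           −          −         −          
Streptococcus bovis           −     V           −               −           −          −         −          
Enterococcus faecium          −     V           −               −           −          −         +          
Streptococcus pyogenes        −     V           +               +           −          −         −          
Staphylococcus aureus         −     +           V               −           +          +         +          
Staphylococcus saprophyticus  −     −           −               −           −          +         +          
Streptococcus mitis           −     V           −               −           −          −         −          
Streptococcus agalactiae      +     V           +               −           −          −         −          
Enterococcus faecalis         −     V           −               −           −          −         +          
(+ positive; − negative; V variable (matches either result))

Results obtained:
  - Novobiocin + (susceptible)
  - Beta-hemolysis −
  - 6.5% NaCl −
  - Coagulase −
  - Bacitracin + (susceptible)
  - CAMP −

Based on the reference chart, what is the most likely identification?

Micrococcus luteus

Coagulase −: excludes Staphylococcus aureus — 11 left.
6.5% NaCl −: excludes 5 organisms — 6 left.
Beta-hemolysis −: excludes Streptococcus pyogenes, Streptococcus agalactiae — 4 left.
Bacitracin +: excludes Streptococcus pneumoniae, Streptococcus bovis, Streptococcus mitis — 1 left.
CAMP −: the one remaining candidate is consistent.
Novobiocin +: the one remaining candidate is consistent.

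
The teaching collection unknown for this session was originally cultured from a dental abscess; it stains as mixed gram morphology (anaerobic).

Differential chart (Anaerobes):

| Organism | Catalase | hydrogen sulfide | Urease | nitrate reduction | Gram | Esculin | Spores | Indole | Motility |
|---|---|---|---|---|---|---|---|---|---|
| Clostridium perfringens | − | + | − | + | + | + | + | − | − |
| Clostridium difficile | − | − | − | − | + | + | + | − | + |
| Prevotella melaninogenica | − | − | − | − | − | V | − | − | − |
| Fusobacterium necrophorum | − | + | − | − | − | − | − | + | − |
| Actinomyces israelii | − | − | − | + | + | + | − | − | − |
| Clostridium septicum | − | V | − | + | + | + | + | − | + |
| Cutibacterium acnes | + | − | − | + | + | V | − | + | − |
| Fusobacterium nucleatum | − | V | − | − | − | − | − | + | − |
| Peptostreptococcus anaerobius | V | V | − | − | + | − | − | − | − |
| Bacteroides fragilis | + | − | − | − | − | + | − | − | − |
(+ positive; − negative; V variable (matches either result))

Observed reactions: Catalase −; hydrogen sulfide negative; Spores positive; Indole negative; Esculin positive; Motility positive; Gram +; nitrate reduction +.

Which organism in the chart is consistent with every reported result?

Indole −: excludes Fusobacterium necrophorum, Cutibacterium acnes, Fusobacterium nucleatum — 7 left.
Motility +: excludes 5 organisms — 2 left.
Spores +: all 2 remaining candidates are consistent.
Esculin +: all 2 remaining candidates are consistent.
hydrogen sulfide −: all 2 remaining candidates are consistent.
Catalase −: all 2 remaining candidates are consistent.
nitrate reduction +: excludes Clostridium difficile — 1 left.
Gram +: the one remaining candidate is consistent.

Clostridium septicum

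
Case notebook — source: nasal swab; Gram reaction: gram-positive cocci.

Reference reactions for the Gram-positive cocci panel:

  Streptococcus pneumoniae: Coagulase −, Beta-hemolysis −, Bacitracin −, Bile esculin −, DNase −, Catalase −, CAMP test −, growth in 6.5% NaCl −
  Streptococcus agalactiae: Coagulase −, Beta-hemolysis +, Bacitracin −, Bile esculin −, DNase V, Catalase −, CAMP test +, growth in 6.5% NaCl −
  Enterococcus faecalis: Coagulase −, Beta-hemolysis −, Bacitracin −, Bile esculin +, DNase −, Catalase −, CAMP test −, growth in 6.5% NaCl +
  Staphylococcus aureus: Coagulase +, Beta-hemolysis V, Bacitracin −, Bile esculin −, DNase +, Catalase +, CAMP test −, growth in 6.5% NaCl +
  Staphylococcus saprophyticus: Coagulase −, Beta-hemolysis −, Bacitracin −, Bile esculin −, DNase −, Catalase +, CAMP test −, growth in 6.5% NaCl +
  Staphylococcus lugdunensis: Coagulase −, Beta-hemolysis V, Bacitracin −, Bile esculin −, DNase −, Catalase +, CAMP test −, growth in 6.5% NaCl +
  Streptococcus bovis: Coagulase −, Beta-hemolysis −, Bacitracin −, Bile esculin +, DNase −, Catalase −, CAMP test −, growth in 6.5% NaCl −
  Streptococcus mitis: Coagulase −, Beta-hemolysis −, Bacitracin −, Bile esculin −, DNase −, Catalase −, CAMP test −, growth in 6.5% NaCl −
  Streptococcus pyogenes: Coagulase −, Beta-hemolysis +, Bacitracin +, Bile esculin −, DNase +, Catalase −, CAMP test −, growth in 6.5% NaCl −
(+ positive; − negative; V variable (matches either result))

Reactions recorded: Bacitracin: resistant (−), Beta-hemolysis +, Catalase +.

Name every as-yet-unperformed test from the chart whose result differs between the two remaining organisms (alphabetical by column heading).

Coagulase, DNase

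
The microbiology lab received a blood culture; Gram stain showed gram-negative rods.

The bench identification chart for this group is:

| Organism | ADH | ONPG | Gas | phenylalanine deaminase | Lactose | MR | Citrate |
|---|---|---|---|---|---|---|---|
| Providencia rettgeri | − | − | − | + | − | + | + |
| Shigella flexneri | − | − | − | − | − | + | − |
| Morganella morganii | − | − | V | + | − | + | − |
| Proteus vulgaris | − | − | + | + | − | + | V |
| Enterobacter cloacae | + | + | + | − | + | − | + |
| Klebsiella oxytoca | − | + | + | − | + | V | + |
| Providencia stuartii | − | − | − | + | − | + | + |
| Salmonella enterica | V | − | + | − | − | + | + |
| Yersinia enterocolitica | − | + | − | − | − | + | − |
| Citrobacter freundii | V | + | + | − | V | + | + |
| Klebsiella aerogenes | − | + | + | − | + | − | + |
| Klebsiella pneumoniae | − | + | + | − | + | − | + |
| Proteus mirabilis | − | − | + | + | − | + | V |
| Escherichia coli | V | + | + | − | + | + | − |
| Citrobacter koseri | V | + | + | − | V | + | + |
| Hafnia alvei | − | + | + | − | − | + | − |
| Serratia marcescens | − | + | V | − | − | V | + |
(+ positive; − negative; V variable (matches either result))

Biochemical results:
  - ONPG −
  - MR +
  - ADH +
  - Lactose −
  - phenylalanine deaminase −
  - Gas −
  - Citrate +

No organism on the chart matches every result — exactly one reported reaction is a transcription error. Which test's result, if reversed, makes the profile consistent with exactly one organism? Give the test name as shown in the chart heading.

As reported, no row in the chart matches all 7 reactions.
Reversing Gas (to +) → unique match: Salmonella enterica.
Reversing Lactose → still no organism matches.
Reversing ADH → still no organism matches.
Reversing phenylalanine deaminase → still no organism matches.
Reversing ONPG → still no organism matches.
Reversing Citrate → still no organism matches.
Reversing MR → still no organism matches.

Gas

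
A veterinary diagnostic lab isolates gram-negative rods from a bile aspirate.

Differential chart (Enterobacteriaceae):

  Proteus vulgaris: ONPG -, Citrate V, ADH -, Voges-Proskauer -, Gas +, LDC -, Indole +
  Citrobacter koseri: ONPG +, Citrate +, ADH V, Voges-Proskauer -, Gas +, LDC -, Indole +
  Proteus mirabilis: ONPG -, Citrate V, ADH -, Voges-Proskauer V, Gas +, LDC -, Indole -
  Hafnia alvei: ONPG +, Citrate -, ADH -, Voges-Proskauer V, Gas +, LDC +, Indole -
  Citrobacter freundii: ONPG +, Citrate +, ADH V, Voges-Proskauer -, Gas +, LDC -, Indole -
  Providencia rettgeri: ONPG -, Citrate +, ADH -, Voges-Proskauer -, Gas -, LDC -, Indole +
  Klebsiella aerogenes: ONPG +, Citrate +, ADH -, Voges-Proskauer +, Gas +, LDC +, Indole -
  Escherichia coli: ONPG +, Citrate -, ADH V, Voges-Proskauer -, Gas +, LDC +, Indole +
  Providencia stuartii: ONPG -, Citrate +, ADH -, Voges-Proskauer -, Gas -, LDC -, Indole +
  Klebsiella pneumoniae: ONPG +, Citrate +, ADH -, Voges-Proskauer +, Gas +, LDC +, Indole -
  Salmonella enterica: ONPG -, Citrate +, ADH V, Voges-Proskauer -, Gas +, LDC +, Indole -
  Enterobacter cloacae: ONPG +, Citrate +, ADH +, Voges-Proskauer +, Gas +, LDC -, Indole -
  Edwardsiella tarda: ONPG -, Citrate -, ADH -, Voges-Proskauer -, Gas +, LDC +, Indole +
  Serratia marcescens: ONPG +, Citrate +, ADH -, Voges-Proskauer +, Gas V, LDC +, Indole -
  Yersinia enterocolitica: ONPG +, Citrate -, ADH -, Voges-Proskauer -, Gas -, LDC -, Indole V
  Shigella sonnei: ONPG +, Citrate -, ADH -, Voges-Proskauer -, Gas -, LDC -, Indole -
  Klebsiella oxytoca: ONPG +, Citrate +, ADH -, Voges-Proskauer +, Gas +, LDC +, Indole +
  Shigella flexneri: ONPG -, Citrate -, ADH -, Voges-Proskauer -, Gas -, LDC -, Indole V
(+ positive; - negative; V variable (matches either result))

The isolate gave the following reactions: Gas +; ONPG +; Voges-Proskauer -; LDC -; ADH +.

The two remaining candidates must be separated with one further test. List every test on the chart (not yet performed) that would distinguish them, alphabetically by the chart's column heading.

Indole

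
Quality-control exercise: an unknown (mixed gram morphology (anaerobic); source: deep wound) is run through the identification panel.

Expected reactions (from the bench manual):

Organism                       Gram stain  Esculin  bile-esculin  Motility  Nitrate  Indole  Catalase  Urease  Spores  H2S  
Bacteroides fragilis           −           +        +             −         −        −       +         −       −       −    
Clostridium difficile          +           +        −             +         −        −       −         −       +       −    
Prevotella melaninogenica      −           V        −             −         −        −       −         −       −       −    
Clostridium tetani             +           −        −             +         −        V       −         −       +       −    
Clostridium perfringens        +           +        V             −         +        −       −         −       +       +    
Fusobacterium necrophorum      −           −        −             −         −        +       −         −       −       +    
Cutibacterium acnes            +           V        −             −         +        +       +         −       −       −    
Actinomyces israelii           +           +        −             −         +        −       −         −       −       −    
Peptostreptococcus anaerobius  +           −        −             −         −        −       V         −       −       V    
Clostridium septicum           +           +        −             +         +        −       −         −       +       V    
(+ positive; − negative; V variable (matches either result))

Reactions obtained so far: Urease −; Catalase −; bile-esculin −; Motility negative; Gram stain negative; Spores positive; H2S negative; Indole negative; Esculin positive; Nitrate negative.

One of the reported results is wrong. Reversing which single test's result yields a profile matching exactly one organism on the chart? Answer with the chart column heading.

As reported, no row in the chart matches all 10 reactions.
Reversing Motility → still no organism matches.
Reversing Esculin → still no organism matches.
Reversing bile-esculin → still no organism matches.
Reversing Urease → still no organism matches.
Reversing Catalase → still no organism matches.
Reversing Gram stain → still no organism matches.
Reversing Indole → still no organism matches.
Reversing Nitrate → still no organism matches.
Reversing H2S → still no organism matches.
Reversing Spores (to −) → unique match: Prevotella melaninogenica.

Spores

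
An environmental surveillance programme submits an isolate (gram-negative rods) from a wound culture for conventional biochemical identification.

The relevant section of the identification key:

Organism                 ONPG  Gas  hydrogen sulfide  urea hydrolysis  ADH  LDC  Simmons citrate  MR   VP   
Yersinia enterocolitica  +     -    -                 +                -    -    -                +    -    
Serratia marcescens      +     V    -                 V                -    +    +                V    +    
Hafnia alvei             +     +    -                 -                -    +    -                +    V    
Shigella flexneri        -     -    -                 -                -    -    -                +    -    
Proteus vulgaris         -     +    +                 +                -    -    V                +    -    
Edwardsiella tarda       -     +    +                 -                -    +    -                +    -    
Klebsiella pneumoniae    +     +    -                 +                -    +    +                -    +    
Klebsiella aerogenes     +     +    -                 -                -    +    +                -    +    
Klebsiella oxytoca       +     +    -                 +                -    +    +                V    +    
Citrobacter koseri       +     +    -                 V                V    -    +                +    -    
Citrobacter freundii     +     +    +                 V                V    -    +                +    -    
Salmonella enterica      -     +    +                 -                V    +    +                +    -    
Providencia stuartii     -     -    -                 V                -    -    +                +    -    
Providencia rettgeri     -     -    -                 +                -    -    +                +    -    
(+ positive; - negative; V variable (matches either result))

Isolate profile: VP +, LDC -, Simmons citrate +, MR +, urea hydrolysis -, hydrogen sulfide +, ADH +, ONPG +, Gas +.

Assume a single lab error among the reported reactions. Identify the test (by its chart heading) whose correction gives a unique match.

VP

As reported, no row in the chart matches all 9 reactions.
Reversing Gas → still no organism matches.
Reversing hydrogen sulfide → still no organism matches.
Reversing Simmons citrate → still no organism matches.
Reversing urea hydrolysis → still no organism matches.
Reversing LDC → still no organism matches.
Reversing MR → still no organism matches.
Reversing ADH → still no organism matches.
Reversing VP (to -) → unique match: Citrobacter freundii.
Reversing ONPG → still no organism matches.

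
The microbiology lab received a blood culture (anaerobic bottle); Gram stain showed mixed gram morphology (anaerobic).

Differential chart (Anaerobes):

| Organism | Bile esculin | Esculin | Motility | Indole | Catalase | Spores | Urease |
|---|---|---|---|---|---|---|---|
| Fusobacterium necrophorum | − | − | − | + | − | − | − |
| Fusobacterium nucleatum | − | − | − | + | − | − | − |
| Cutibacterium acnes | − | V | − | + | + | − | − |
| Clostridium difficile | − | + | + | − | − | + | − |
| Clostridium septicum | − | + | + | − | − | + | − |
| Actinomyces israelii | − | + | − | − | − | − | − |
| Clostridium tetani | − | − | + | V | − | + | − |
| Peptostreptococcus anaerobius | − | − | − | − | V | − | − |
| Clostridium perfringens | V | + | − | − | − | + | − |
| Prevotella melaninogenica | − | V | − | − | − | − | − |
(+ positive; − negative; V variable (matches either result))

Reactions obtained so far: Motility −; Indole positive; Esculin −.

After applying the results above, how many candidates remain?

3

Indole +: excludes 6 organisms — 4 left.
Esculin −: all 4 remaining candidates are consistent.
Motility −: excludes Clostridium tetani — 3 left.
Still consistent: Cutibacterium acnes, Fusobacterium necrophorum, Fusobacterium nucleatum.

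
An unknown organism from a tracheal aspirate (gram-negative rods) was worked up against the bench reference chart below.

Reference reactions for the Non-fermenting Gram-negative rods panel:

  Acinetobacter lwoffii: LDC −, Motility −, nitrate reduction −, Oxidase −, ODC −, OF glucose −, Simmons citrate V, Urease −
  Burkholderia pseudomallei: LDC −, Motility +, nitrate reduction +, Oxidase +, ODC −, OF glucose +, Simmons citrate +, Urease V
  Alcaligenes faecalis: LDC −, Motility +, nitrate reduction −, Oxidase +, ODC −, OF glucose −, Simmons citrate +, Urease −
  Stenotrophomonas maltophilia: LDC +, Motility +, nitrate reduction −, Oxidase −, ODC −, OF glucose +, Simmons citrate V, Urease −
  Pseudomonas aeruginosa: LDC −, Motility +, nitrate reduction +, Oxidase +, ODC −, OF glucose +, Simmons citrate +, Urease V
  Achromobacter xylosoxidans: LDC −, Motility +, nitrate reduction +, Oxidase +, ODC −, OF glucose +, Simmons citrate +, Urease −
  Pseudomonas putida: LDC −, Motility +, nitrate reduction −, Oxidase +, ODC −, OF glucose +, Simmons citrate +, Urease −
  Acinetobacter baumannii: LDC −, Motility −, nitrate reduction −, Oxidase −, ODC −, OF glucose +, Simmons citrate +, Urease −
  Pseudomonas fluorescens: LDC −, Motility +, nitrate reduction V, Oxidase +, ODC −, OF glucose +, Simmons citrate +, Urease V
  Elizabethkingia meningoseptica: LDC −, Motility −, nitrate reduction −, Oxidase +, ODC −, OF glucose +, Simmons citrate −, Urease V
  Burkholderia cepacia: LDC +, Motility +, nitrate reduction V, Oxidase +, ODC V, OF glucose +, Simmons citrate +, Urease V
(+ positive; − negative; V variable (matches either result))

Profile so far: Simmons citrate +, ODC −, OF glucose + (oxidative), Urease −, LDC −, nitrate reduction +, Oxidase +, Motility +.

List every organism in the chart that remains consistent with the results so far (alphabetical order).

Achromobacter xylosoxidans, Burkholderia pseudomallei, Pseudomonas aeruginosa, Pseudomonas fluorescens

OF glucose +: excludes Acinetobacter lwoffii, Alcaligenes faecalis — 9 left.
Urease −: all 9 remaining candidates are consistent.
Simmons citrate +: excludes Elizabethkingia meningoseptica — 8 left.
Oxidase +: excludes Stenotrophomonas maltophilia, Acinetobacter baumannii — 6 left.
LDC −: excludes Burkholderia cepacia — 5 left.
nitrate reduction +: excludes Pseudomonas putida — 4 left.
Motility +: all 4 remaining candidates are consistent.
ODC −: all 4 remaining candidates are consistent.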